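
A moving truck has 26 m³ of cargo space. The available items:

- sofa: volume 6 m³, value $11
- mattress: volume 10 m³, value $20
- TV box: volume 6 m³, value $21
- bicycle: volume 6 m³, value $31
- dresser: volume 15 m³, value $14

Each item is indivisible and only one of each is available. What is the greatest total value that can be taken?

$72

This is a 0/1 knapsack; check combinations near the capacity.
- mattress+TV box+bicycle: volume 10+6+6=22, value 20+21+31=72
- sofa+TV box+bicycle: volume 6+6+6=18, value 11+21+31=63
- sofa+mattress+bicycle: volume 6+10+6=22, value 11+20+31=62
- TV box+bicycle: volume 6+6=12, value 21+31=52
- sofa+mattress+TV box: volume 6+10+6=22, value 11+20+21=52
Best: $72.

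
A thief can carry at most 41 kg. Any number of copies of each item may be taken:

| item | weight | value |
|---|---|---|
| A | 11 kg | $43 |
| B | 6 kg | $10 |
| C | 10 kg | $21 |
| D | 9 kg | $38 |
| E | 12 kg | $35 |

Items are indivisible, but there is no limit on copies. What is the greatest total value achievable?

Best value-per-unit is D at 38/9; filling with it alone gives 4×38 = 152.
Optimal mix: 2×A + 2×D → weight 40, value 162.

$162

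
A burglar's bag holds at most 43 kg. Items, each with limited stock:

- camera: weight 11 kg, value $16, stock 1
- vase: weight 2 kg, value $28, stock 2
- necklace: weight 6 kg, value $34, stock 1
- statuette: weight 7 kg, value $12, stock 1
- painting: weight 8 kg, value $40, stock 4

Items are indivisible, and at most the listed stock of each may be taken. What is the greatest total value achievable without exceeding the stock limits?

$250

Best selections within weight 43 and stock limits:
- 2×vase + 1×necklace + 4×painting: weight 42, value 250
- 2×vase + 1×statuette + 4×painting: weight 43, value 228
- 1×vase + 1×necklace + 4×painting: weight 40, value 222
- 2×vase + 1×necklace + 1×statuette + 3×painting: weight 41, value 222
Best: $250.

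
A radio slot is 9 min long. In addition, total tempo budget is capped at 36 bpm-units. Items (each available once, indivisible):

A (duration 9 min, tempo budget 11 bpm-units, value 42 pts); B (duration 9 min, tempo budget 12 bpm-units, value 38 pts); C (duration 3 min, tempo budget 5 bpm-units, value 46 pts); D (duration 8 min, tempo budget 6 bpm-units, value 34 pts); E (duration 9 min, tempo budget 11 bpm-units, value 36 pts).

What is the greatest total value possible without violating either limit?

46 pts

Feasible sets respecting both limits:
- C: duration 3, tempo budget 5, value 46
- A: duration 9, tempo budget 11, value 42
- B: duration 9, tempo budget 12, value 38
- E: duration 9, tempo budget 11, value 36
Best: 46 pts.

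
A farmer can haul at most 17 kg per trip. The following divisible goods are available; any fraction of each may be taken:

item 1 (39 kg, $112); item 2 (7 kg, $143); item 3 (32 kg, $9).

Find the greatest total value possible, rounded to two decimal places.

Take in order of value per unit:
- item 2 (143/7 per unit): all 7 → value 143, running total 143.00
- item 1 (112/39 per unit): 10 of 39 → value 10×112/39 = 28.7179, running total 171.72
Total 171.72.

171.72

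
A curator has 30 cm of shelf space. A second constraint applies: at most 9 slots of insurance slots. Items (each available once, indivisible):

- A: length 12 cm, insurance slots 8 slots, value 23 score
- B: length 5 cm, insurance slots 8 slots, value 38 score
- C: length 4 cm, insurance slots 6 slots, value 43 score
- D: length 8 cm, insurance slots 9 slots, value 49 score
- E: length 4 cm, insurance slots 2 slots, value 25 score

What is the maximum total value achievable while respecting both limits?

Feasible sets respecting both limits:
- C+E: length 8, insurance slots 8, value 68
- D: length 8, insurance slots 9, value 49
- C: length 4, insurance slots 6, value 43
Best: 68 score.

68 score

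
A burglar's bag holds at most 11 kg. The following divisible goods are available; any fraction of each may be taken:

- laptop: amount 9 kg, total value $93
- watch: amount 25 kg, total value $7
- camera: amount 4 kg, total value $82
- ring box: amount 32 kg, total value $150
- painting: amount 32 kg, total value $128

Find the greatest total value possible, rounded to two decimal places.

154.33

Take in order of value per unit:
- camera (82/4 per unit): all 4 → value 82, running total 82.00
- laptop (93/9 per unit): 7 of 9 → value 7×93/9 = 72.3333, running total 154.33
Total 154.33.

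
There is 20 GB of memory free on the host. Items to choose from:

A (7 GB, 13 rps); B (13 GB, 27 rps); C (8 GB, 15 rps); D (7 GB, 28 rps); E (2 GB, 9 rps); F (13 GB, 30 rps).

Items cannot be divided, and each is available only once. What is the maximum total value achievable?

Check high-value combinations within 20 GB:
- D+F: memory 7+13=20, value 28+30=58
- B+D: memory 13+7=20, value 27+28=55
- C+D+E: memory 8+7+2=17, value 15+28+9=52
- A+D+E: memory 7+7+2=16, value 13+28+9=50
- C+D: memory 8+7=15, value 15+28=43
Best: 58 rps.

58 rps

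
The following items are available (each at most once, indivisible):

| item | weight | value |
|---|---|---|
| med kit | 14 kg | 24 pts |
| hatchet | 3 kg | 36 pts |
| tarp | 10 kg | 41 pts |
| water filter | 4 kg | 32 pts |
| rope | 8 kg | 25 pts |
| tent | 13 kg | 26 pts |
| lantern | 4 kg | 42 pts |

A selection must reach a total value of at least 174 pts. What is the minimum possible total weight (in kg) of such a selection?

Subsets with value ≥ 174, sorted by total weight:
- hatchet+tarp+water filter+rope+lantern: weight 29, value 176
- hatchet+tarp+water filter+tent+lantern: weight 34, value 177
Minimum weight: 29 kg.

29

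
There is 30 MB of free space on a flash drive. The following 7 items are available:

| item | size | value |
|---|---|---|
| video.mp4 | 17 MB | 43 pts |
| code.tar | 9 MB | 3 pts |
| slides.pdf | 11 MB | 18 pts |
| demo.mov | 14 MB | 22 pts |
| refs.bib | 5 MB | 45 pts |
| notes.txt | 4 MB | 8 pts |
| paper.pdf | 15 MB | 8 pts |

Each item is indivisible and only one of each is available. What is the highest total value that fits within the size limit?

Check high-value combinations within 30 MB:
- video.mp4+refs.bib+notes.txt: size 17+5+4=26, value 43+45+8=96
- video.mp4+refs.bib: size 17+5=22, value 43+45=88
- slides.pdf+demo.mov+refs.bib: size 11+14+5=30, value 18+22+45=85
- demo.mov+refs.bib+notes.txt: size 14+5+4=23, value 22+45+8=75
- code.tar+slides.pdf+refs.bib+notes.txt: size 9+11+5+4=29, value 3+18+45+8=74
Best: 96 pts.

96 pts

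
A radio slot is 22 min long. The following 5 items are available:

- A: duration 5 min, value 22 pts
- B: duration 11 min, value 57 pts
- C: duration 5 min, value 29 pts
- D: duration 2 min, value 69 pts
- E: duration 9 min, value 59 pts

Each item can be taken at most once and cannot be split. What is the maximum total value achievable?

Check high-value combinations within 22 min:
- B+D+E: duration 11+2+9=22, value 57+69+59=185
- A+C+D+E: duration 5+5+2+9=21, value 22+29+69+59=179
- C+D+E: duration 5+2+9=16, value 29+69+59=157
- B+C+D: duration 11+5+2=18, value 57+29+69=155
- A+D+E: duration 5+2+9=16, value 22+69+59=150
Best: 185 pts.

185 pts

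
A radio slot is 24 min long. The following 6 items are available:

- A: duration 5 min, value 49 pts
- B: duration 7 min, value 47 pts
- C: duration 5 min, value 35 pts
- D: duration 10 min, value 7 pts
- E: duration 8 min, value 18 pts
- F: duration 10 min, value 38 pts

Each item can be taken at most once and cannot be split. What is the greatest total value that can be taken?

134 pts

Check high-value combinations within 24 min:
- A+B+F: duration 5+7+10=22, value 49+47+38=134
- A+B+C: duration 5+7+5=17, value 49+47+35=131
- A+C+F: duration 5+5+10=20, value 49+35+38=122
- B+C+F: duration 7+5+10=22, value 47+35+38=120
- A+B+E: duration 5+7+8=20, value 49+47+18=114
Best: 134 pts.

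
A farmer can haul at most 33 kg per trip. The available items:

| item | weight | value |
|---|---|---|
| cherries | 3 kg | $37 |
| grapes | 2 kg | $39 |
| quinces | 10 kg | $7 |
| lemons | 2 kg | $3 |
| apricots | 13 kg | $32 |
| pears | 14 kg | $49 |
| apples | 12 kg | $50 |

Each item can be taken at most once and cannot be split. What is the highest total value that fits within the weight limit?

Check high-value combinations within 33 kg:
- cherries+grapes+lemons+pears+apples: weight 3+2+2+14+12=33, value 37+39+3+49+50=178
- cherries+grapes+pears+apples: weight 3+2+14+12=31, value 37+39+49+50=175
- cherries+grapes+lemons+apricots+apples: weight 3+2+2+13+12=32, value 37+39+3+32+50=161
- cherries+grapes+apricots+apples: weight 3+2+13+12=30, value 37+39+32+50=158
Best: $178.

$178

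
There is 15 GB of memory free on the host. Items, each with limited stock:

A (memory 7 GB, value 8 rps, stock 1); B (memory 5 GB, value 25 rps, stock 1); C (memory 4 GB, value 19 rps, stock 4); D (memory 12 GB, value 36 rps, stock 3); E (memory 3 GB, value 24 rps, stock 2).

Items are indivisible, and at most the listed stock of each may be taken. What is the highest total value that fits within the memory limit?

Top feasible selections:
- 1×B + 1×C + 2×E: memory 15, value 92
- 2×C + 2×E: memory 14, value 86
- 3×C + 1×E: memory 15, value 81
Best: 92 rps.

92 rps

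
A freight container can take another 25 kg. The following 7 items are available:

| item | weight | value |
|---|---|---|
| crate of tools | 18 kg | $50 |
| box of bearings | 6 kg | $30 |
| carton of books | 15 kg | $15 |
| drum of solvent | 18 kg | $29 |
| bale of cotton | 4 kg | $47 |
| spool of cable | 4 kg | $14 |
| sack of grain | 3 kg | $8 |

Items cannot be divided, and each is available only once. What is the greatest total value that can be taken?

$105

Check high-value combinations within 25 kg:
- crate of tools+bale of cotton+sack of grain: weight 18+4+3=25, value 50+47+8=105
- box of bearings+bale of cotton+spool of cable+sack of grain: weight 6+4+4+3=17, value 30+47+14+8=99
- crate of tools+bale of cotton: weight 18+4=22, value 50+47=97
- box of bearings+carton of books+bale of cotton: weight 6+15+4=25, value 30+15+47=92
Best: $105.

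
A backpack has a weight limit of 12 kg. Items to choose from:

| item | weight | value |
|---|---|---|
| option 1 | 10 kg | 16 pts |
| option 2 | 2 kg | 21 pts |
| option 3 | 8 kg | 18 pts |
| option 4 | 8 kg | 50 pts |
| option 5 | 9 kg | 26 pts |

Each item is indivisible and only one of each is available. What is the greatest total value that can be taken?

Check high-value combinations within 12 kg:
- option 2+option 4: weight 2+8=10, value 21+50=71
- option 4: weight 8, value 50
- option 2+option 5: weight 2+9=11, value 21+26=47
Best: 71 pts.

71 pts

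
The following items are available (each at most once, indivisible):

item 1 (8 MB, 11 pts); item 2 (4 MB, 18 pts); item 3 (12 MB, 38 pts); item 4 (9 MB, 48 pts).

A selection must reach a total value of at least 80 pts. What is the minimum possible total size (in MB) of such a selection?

21

Subsets with value ≥ 80, sorted by total size:
- item 3+item 4: size 21, value 86
- item 2+item 3+item 4: size 25, value 104
- item 1+item 3+item 4: size 29, value 97
- item 1+item 2+item 3+item 4: size 33, value 115
Minimum size: 21 MB.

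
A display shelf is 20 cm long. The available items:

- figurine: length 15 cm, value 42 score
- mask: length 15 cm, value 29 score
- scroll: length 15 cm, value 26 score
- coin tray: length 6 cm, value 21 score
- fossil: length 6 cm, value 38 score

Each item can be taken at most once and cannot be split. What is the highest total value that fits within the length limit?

Check high-value combinations within 20 cm:
- coin tray+fossil: length 6+6=12, value 21+38=59
- figurine: length 15, value 42
- fossil: length 6, value 38
Best: 59 score.

59 score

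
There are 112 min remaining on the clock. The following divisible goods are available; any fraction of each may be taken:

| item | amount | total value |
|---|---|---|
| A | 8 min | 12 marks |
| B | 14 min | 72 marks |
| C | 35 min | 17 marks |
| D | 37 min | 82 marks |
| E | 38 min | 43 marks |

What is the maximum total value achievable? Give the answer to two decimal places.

216.29

Take in order of value per unit:
- B (72/14 per unit): all 14 → value 72, running total 72.00
- D (82/37 per unit): all 37 → value 82, running total 154.00
- A (12/8 per unit): all 8 → value 12, running total 166.00
- E (43/38 per unit): all 38 → value 43, running total 209.00
- C (17/35 per unit): 15 of 35 → value 15×17/35 = 7.2857, running total 216.29
Total 216.29.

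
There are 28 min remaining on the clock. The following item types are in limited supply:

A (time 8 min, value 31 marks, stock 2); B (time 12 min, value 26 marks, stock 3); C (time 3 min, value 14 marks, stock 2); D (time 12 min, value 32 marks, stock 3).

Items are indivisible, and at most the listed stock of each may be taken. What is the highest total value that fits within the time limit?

Best selections within time 28 and stock limits:
- 2×A + 1×D: time 28, value 94
- 1×A + 2×C + 1×D: time 26, value 91
- 2×A + 2×C: time 22, value 90
- 2×A + 1×B: time 28, value 88
Best: 94 marks.

94 marks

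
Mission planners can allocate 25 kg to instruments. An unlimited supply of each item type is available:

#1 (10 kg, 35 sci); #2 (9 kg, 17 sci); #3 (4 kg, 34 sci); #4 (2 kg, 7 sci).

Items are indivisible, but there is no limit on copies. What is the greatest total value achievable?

Best value-per-unit is #3 at 34/4, and filling with it alone uses mass 6×4=24. No mix of the others beats 6×34 = 204.

204 sci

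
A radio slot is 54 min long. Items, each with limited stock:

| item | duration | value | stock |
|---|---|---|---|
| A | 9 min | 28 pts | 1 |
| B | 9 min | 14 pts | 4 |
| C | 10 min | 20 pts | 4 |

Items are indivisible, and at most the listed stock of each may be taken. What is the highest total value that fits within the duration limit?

108 pts

Top feasible selections:
- 1×A + 4×C: duration 49, value 108
- 1×A + 1×B + 3×C: duration 48, value 102
- 1×A + 2×B + 2×C: duration 47, value 96
Best: 108 pts.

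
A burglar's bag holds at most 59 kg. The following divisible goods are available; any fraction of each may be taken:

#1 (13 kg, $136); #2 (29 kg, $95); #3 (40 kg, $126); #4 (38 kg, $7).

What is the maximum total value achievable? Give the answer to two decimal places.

Take in order of value per unit:
- #1 (136/13 per unit): all 13 → value 136, running total 136.00
- #2 (95/29 per unit): all 29 → value 95, running total 231.00
- #3 (126/40 per unit): 17 of 40 → value 17×126/40 = 53.5500, running total 284.55
Total 284.55.

284.55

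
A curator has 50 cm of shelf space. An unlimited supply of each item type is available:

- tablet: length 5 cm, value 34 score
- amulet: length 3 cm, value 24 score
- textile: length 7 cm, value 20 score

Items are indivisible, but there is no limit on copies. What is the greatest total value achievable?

Best value-per-unit is amulet at 24/3; filling with it alone gives 16×24 = 384.
Optimal mix: 1×tablet + 15×amulet → length 50, value 394.

394 score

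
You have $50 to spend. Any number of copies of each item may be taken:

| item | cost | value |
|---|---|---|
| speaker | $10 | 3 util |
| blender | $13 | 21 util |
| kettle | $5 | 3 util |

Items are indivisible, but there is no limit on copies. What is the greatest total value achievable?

69 util

Best value-per-unit is blender at 21/13; filling with it alone gives 3×21 = 63.
Optimal mix: 3×blender + 2×kettle → cost 49, value 69.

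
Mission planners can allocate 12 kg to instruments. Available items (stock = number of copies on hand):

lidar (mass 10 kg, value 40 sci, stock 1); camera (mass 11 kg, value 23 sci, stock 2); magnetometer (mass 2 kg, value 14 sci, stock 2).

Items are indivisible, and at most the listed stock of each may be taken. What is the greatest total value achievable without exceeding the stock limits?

Best selections within mass 12 and stock limits:
- 1×lidar + 1×magnetometer: mass 12, value 54
- 1×lidar: mass 10, value 40
- 2×magnetometer: mass 4, value 28
- 1×camera: mass 11, value 23
Best: 54 sci.

54 sci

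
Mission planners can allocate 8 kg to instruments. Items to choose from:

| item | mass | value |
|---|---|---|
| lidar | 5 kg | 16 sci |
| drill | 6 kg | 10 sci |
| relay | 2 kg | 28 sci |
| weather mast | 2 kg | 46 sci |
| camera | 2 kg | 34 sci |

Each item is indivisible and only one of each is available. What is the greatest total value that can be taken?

Check high-value combinations within 8 kg:
- relay+weather mast+camera: mass 2+2+2=6, value 28+46+34=108
- weather mast+camera: mass 2+2=4, value 46+34=80
- relay+weather mast: mass 2+2=4, value 28+46=74
Best: 108 sci.

108 sci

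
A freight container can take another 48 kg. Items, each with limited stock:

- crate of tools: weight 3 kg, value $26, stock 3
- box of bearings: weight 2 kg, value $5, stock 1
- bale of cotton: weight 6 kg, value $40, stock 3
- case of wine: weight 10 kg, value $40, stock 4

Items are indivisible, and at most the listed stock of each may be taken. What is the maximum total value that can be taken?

Best selections within weight 48 and stock limits:
- 3×crate of tools + 3×bale of cotton + 2×case of wine: weight 47, value 278
- 2×crate of tools + 1×box of bearings + 3×bale of cotton + 2×case of wine: weight 46, value 257
Best: $278.

$278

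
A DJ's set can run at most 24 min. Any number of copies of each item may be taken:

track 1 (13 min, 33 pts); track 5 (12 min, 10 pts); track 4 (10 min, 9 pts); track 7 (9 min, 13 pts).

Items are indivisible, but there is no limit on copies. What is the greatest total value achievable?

46 pts

Best value-per-unit is track 1 at 33/13; filling with it alone gives 1×33 = 33.
Optimal mix: 1×track 1 + 1×track 7 → duration 22, value 46.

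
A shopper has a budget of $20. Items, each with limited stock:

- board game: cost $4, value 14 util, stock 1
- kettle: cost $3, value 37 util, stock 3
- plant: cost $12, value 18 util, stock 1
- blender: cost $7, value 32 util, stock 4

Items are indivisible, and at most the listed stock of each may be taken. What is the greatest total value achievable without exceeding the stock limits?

Top feasible selections:
- 1×board game + 3×kettle + 1×blender: cost 20, value 157
- 3×kettle + 1×blender: cost 16, value 143
- 2×kettle + 2×blender: cost 20, value 138
Best: 157 util.

157 util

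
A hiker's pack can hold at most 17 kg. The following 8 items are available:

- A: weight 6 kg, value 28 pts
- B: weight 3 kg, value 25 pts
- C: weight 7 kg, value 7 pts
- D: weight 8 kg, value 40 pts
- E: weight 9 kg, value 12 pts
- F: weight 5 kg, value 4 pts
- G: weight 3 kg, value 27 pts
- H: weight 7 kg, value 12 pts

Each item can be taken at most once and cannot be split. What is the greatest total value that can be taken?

This is a 0/1 knapsack; check combinations near the capacity.
- A+D+G: weight 6+8+3=17, value 28+40+27=95
- A+B+D: weight 6+3+8=17, value 28+25+40=93
- B+D+G: weight 3+8+3=14, value 25+40+27=92
- A+B+F+G: weight 6+3+5+3=17, value 28+25+4+27=84
- A+B+G: weight 6+3+3=12, value 28+25+27=80
Best: 95 pts.

95 pts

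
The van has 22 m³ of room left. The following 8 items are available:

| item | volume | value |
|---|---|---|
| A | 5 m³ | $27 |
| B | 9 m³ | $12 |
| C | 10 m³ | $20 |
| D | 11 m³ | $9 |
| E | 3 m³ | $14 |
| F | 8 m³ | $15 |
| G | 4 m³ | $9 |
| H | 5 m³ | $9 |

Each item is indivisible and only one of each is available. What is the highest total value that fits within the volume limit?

$70

Check high-value combinations within 22 m³:
- A+C+E+G: volume 5+10+3+4=22, value 27+20+14+9=70
- A+E+F+G: volume 5+3+8+4=20, value 27+14+15+9=65
- A+E+F+H: volume 5+3+8+5=21, value 27+14+15+9=65
- A+B+E+G: volume 5+9+3+4=21, value 27+12+14+9=62
- A+B+E+H: volume 5+9+3+5=22, value 27+12+14+9=62
Best: $70.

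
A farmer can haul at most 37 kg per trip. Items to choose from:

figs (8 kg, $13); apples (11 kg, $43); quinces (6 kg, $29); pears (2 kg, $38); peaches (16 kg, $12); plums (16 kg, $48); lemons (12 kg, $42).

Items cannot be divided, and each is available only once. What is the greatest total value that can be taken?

This is a 0/1 knapsack; check combinations near the capacity.
- apples+quinces+pears+plums: weight 11+6+2+16=35, value 43+29+38+48=158
- quinces+pears+plums+lemons: weight 6+2+16+12=36, value 29+38+48+42=157
- apples+quinces+pears+lemons: weight 11+6+2+12=31, value 43+29+38+42=152
- figs+apples+pears+plums: weight 8+11+2+16=37, value 13+43+38+48=142
Best: $158.

$158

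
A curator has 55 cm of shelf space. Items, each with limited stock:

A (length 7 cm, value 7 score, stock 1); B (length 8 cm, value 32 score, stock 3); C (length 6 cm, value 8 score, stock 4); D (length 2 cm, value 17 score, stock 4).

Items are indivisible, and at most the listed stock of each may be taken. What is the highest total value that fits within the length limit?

188 score

Top feasible selections:
- 3×B + 3×C + 4×D: length 50, value 188
- 1×A + 3×B + 2×C + 4×D: length 51, value 187
Best: 188 score.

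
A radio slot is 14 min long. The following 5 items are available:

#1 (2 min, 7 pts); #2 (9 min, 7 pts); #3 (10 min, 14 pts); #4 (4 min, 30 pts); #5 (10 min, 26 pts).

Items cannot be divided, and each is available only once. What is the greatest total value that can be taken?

56 pts

Check high-value combinations within 14 min:
- #4+#5: duration 4+10=14, value 30+26=56
- #3+#4: duration 10+4=14, value 14+30=44
- #1+#4: duration 2+4=6, value 7+30=37
- #2+#4: duration 9+4=13, value 7+30=37
- #1+#5: duration 2+10=12, value 7+26=33
Best: 56 pts.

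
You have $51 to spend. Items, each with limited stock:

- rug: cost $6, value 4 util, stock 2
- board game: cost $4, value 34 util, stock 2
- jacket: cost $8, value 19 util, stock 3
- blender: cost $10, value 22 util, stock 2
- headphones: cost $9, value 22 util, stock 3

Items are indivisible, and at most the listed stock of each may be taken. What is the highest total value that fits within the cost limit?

172 util

Top feasible selections:
- 2×board game + 2×jacket + 3×headphones: cost 51, value 172
- 2×board game + 3×jacket + 2×headphones: cost 50, value 169
Best: 172 util.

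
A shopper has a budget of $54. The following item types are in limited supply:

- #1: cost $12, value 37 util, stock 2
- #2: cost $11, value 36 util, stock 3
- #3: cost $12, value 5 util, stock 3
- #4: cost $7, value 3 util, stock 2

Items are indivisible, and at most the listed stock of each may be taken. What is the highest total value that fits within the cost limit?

149 util

Best selections within cost 54 and stock limits:
- 2×#1 + 2×#2 + 1×#4: cost 53, value 149
- 1×#1 + 3×#2 + 1×#4: cost 52, value 148
- 2×#1 + 2×#2: cost 46, value 146
- 1×#1 + 3×#2: cost 45, value 145
Best: 149 util.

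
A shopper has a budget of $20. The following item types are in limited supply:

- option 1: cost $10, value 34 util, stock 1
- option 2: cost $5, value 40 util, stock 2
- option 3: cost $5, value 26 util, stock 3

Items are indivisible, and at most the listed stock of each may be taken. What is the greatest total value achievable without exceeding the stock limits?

132 util

Best selections within cost 20 and stock limits:
- 2×option 2 + 2×option 3: cost 20, value 132
- 1×option 2 + 3×option 3: cost 20, value 118
- 1×option 1 + 2×option 2: cost 20, value 114
Best: 132 util.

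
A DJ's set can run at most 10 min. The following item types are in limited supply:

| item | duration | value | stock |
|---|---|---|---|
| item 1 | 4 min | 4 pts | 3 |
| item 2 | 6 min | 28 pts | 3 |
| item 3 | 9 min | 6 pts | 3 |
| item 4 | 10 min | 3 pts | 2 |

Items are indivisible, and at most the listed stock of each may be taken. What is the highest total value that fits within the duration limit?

Best selections within duration 10 and stock limits:
- 1×item 1 + 1×item 2: duration 10, value 32
- 1×item 2: duration 6, value 28
- 2×item 1: duration 8, value 8
- 1×item 3: duration 9, value 6
Best: 32 pts.

32 pts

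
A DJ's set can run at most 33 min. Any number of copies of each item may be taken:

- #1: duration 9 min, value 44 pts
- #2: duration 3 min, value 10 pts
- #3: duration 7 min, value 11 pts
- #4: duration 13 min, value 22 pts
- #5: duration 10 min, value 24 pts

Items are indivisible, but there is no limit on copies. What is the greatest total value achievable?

Best value-per-unit is #1 at 44/9; filling with it alone gives 3×44 = 132.
Optimal mix: 3×#1 + 2×#2 → duration 33, value 152.

152 pts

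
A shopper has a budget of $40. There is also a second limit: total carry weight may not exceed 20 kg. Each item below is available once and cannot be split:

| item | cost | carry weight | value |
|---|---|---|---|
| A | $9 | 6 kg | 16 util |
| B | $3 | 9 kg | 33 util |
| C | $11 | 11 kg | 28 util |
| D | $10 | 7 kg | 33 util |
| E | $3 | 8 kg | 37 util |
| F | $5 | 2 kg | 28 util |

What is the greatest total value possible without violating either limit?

98 util

Feasible sets respecting both limits:
- B+E+F: cost 11, carry weight 19, value 98
- D+E+F: cost 18, carry weight 17, value 98
- B+D+F: cost 18, carry weight 18, value 94
- C+D+F: cost 26, carry weight 20, value 89
Best: 98 util.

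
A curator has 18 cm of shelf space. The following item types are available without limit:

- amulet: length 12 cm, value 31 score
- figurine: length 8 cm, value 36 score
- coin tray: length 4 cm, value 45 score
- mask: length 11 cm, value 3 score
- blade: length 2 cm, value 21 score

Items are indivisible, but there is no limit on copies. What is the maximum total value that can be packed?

201 score

Best value-per-unit is coin tray at 45/4; filling with it alone gives 4×45 = 180.
Optimal mix: 4×coin tray + 1×blade → length 18, value 201.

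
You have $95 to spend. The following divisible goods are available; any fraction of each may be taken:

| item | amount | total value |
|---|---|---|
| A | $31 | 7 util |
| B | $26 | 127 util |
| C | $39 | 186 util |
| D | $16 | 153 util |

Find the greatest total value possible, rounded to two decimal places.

Take in order of value per unit:
- D (153/16 per unit): all 16 → value 153, running total 153.00
- B (127/26 per unit): all 26 → value 127, running total 280.00
- C (186/39 per unit): all 39 → value 186, running total 466.00
- A (7/31 per unit): 14 of 31 → value 14×7/31 = 3.1613, running total 469.16
Total 469.16.

469.16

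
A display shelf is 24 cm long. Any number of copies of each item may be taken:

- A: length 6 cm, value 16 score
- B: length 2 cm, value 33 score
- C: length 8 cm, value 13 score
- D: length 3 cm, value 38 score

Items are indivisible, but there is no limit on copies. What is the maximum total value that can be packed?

Best value-per-unit is B at 33/2, and filling with it alone uses length 12×2=24. No mix of the others beats 12×33 = 396.

396 score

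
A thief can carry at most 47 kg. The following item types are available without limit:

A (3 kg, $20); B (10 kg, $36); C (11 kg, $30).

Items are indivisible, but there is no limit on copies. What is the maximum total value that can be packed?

$300

Best value-per-unit is A at 20/3, and filling with it alone uses weight 15×3=45. No mix of the others beats 15×20 = 300.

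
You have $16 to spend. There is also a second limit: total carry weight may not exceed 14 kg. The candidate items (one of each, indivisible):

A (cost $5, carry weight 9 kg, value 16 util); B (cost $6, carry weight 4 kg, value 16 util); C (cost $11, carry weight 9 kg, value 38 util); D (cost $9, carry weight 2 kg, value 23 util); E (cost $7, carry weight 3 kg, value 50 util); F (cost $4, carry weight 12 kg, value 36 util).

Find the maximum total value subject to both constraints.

Feasible sets respecting both limits:
- D+E: cost 16, carry weight 5, value 73
- A+E: cost 12, carry weight 12, value 66
- B+E: cost 13, carry weight 7, value 66
- D+F: cost 13, carry weight 14, value 59
Best: 73 util.

73 util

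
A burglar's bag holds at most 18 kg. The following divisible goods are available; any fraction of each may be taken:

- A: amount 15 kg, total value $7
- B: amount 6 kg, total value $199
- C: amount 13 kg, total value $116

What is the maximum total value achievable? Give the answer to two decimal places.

Take in order of value per unit:
- B (199/6 per unit): all 6 → value 199, running total 199.00
- C (116/13 per unit): 12 of 13 → value 12×116/13 = 107.0769, running total 306.08
Total 306.08.

306.08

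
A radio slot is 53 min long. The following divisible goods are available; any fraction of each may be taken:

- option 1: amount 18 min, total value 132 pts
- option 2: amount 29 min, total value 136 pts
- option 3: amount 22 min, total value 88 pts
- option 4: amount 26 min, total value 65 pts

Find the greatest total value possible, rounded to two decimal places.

292.00

Take in order of value per unit:
- option 1 (132/18 per unit): all 18 → value 132, running total 132.00
- option 2 (136/29 per unit): all 29 → value 136, running total 268.00
- option 3 (88/22 per unit): 6 of 22 → value 6×88/22 = 24.0000, running total 292.00
Total 292.00.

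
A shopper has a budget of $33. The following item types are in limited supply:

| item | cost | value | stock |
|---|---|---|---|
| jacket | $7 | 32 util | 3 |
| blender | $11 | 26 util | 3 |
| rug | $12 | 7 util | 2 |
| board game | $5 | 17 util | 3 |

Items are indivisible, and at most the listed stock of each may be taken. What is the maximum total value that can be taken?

Top feasible selections:
- 3×jacket + 2×board game: cost 31, value 130
- 3×jacket + 1×blender: cost 32, value 122
- 2×jacket + 3×board game: cost 29, value 115
- 3×jacket + 1×board game: cost 26, value 113
Best: 130 util.

130 util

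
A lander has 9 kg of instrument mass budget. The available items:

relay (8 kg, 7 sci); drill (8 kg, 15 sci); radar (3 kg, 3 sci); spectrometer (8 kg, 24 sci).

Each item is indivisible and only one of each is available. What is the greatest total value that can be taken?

24 sci

Check high-value combinations within 9 kg:
- spectrometer: mass 8, value 24
- drill: mass 8, value 15
- relay: mass 8, value 7
Best: 24 sci.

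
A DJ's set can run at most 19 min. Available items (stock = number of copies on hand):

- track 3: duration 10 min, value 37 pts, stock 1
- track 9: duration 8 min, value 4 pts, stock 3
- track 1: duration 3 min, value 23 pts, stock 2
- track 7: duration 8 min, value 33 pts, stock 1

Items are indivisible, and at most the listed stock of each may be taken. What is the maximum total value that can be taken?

Best selections within duration 19 and stock limits:
- 1×track 3 + 2×track 1: duration 16, value 83
- 2×track 1 + 1×track 7: duration 14, value 79
Best: 83 pts.

83 pts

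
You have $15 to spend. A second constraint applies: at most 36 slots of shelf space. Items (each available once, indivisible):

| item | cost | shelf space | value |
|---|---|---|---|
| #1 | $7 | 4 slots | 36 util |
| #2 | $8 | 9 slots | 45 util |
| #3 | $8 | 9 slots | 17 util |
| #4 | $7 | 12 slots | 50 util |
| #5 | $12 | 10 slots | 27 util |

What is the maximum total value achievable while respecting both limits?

Feasible sets respecting both limits:
- #2+#4: cost 15, shelf space 21, value 95
- #1+#4: cost 14, shelf space 16, value 86
- #1+#2: cost 15, shelf space 13, value 81
Best: 95 util.

95 util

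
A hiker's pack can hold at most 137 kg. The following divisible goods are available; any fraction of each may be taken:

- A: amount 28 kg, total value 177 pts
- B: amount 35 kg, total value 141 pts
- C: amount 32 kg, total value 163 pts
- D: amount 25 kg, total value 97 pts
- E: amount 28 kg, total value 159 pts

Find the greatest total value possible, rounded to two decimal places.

694.32

Take in order of value per unit:
- A (177/28 per unit): all 28 → value 177, running total 177.00
- E (159/28 per unit): all 28 → value 159, running total 336.00
- C (163/32 per unit): all 32 → value 163, running total 499.00
- B (141/35 per unit): all 35 → value 141, running total 640.00
- D (97/25 per unit): 14 of 25 → value 14×97/25 = 54.3200, running total 694.32
Total 694.32.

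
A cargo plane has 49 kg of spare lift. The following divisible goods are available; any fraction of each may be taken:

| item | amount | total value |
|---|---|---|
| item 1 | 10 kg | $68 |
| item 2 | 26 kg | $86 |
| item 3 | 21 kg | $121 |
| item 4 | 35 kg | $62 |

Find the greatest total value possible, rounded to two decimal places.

248.54

Take in order of value per unit:
- item 1 (68/10 per unit): all 10 → value 68, running total 68.00
- item 3 (121/21 per unit): all 21 → value 121, running total 189.00
- item 2 (86/26 per unit): 18 of 26 → value 18×86/26 = 59.5385, running total 248.54
Total 248.54.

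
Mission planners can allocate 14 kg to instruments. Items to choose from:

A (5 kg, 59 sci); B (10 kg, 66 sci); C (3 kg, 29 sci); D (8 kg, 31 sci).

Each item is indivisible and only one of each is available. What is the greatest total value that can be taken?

This is a 0/1 knapsack; check combinations near the capacity.
- B+C: mass 10+3=13, value 66+29=95
- A+D: mass 5+8=13, value 59+31=90
- A+C: mass 5+3=8, value 59+29=88
- B: mass 10, value 66
Best: 95 sci.

95 sci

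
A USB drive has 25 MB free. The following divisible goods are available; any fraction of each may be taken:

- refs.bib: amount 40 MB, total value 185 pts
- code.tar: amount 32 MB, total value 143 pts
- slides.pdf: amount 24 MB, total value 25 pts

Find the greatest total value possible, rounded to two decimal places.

Take in order of value per unit:
- refs.bib (185/40 per unit): 25 of 40 → value 25×185/40 = 115.6250, running total 115.63
Total 115.63.

115.63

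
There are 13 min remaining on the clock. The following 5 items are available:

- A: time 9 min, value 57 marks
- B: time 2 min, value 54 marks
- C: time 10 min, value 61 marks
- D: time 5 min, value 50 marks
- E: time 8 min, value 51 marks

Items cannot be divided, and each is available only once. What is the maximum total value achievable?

Check high-value combinations within 13 min:
- B+C: time 2+10=12, value 54+61=115
- A+B: time 9+2=11, value 57+54=111
- B+E: time 2+8=10, value 54+51=105
- B+D: time 2+5=7, value 54+50=104
Best: 115 marks.

115 marks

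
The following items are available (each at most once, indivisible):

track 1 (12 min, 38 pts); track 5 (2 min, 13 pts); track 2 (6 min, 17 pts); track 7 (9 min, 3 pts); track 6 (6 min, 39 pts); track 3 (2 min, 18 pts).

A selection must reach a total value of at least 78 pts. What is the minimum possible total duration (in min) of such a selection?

16

Subsets with value ≥ 78, sorted by total duration:
- track 5+track 2+track 6+track 3: duration 16, value 87
- track 1+track 6+track 3: duration 20, value 95
- track 1+track 5+track 6: duration 20, value 90
Minimum duration: 16 min.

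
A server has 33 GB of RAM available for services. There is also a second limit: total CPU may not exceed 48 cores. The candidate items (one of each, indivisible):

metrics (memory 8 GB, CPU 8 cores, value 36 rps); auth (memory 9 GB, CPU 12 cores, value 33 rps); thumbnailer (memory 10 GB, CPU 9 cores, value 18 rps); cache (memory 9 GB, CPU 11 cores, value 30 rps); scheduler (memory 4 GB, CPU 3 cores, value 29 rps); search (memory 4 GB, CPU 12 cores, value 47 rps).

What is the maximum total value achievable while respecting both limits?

146 rps

Feasible sets respecting both limits:
- metrics+auth+cache+search: memory 30, CPU 43, value 146
- metrics+auth+scheduler+search: memory 25, CPU 35, value 145
- metrics+cache+scheduler+search: memory 25, CPU 34, value 142
Best: 146 rps.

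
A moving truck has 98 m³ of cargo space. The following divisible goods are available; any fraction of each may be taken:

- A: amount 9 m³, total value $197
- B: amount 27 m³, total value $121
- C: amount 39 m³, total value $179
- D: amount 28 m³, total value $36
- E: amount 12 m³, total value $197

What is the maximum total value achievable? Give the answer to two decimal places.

708.14

Take in order of value per unit:
- A (197/9 per unit): all 9 → value 197, running total 197.00
- E (197/12 per unit): all 12 → value 197, running total 394.00
- C (179/39 per unit): all 39 → value 179, running total 573.00
- B (121/27 per unit): all 27 → value 121, running total 694.00
- D (36/28 per unit): 11 of 28 → value 11×36/28 = 14.1429, running total 708.14
Total 708.14.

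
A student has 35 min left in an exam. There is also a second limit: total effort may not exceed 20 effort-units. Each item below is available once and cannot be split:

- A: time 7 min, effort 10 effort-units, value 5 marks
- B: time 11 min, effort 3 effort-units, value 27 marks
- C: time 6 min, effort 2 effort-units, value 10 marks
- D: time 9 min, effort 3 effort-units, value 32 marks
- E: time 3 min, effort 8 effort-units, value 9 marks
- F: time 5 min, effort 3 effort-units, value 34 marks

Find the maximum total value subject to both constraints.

Feasible sets respecting both limits:
- B+C+D+E+F: time 34, effort 19, value 112
- B+C+D+F: time 31, effort 11, value 103
- B+D+E+F: time 28, effort 17, value 102
- A+B+D+F: time 32, effort 19, value 98
Best: 112 marks.

112 marks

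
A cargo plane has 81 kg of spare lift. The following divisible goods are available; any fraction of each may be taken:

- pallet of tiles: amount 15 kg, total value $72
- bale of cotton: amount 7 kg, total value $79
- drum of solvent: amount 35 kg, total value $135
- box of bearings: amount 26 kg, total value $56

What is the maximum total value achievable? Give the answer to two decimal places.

Take in order of value per unit:
- bale of cotton (79/7 per unit): all 7 → value 79, running total 79.00
- pallet of tiles (72/15 per unit): all 15 → value 72, running total 151.00
- drum of solvent (135/35 per unit): all 35 → value 135, running total 286.00
- box of bearings (56/26 per unit): 24 of 26 → value 24×56/26 = 51.6923, running total 337.69
Total 337.69.

337.69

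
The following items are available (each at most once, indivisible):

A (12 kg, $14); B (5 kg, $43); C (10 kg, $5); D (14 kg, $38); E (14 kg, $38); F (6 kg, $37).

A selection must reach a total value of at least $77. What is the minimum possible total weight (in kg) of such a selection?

11

Subsets with value ≥ 77, sorted by total weight:
- B+F: weight 11, value 80
- B+D: weight 19, value 81
- B+E: weight 19, value 81
Minimum weight: 11 kg.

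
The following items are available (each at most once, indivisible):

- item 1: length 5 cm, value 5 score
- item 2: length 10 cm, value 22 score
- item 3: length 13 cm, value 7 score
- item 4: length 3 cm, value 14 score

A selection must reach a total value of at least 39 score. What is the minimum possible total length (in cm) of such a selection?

18

Subsets with value ≥ 39, sorted by total length:
- item 1+item 2+item 4: length 18, value 41
- item 2+item 3+item 4: length 26, value 43
- item 1+item 2+item 3+item 4: length 31, value 48
Minimum length: 18 cm.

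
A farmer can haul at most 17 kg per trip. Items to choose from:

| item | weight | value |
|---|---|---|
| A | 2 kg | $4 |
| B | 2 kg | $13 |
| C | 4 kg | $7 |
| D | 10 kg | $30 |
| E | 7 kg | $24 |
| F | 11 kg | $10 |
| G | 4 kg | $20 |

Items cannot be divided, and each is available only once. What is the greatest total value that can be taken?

Check high-value combinations within 17 kg:
- B+C+E+G: weight 2+4+7+4=17, value 13+7+24+20=64
- B+D+G: weight 2+10+4=16, value 13+30+20=63
- A+B+E+G: weight 2+2+7+4=15, value 4+13+24+20=61
Best: $64.

$64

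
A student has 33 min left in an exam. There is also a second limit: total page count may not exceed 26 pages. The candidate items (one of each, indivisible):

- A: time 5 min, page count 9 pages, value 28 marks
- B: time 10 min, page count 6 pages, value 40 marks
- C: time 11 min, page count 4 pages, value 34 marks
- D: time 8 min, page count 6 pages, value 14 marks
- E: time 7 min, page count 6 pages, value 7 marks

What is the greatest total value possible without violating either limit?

109 marks

Feasible sets respecting both limits:
- A+B+C+E: time 33, page count 25, value 109
- A+B+C: time 26, page count 19, value 102
- B+C+D: time 29, page count 16, value 88
- A+C+D+E: time 31, page count 25, value 83
Best: 109 marks.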